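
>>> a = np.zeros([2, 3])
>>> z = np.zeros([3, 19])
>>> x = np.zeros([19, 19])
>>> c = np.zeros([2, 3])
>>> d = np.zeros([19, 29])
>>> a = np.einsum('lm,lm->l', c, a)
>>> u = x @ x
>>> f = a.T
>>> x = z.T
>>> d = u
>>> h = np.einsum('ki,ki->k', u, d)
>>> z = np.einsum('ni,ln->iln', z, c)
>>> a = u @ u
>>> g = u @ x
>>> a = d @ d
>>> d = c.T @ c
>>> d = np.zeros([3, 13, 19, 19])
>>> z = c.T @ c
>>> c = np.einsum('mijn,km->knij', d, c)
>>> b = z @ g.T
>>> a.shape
(19, 19)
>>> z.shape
(3, 3)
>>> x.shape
(19, 3)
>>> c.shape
(2, 19, 13, 19)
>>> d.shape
(3, 13, 19, 19)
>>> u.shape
(19, 19)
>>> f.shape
(2,)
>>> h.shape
(19,)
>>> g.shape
(19, 3)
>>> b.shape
(3, 19)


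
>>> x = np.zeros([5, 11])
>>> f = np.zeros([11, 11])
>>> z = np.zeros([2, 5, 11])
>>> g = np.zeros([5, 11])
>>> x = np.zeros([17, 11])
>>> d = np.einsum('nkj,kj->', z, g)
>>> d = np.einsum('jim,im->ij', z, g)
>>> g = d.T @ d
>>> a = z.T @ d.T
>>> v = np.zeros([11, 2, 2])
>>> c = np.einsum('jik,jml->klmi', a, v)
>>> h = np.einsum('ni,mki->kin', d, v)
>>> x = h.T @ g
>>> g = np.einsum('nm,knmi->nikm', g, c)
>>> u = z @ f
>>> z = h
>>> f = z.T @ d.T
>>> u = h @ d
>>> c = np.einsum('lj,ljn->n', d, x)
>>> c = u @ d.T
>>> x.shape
(5, 2, 2)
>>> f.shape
(5, 2, 5)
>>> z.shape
(2, 2, 5)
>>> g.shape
(2, 5, 5, 2)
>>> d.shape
(5, 2)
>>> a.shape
(11, 5, 5)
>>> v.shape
(11, 2, 2)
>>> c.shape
(2, 2, 5)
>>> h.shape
(2, 2, 5)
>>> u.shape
(2, 2, 2)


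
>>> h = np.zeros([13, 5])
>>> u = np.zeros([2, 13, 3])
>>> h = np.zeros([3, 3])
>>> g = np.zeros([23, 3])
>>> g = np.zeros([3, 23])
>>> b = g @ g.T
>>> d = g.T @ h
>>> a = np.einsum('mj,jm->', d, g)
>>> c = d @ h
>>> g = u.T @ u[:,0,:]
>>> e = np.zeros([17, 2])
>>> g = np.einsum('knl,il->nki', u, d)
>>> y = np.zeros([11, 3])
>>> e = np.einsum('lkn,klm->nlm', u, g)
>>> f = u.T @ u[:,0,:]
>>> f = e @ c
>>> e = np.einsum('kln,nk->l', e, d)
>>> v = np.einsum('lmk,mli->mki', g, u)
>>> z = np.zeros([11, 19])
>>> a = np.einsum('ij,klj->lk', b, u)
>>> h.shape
(3, 3)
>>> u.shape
(2, 13, 3)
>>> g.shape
(13, 2, 23)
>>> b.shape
(3, 3)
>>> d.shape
(23, 3)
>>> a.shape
(13, 2)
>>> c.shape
(23, 3)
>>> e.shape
(2,)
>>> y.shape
(11, 3)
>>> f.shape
(3, 2, 3)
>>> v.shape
(2, 23, 3)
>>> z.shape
(11, 19)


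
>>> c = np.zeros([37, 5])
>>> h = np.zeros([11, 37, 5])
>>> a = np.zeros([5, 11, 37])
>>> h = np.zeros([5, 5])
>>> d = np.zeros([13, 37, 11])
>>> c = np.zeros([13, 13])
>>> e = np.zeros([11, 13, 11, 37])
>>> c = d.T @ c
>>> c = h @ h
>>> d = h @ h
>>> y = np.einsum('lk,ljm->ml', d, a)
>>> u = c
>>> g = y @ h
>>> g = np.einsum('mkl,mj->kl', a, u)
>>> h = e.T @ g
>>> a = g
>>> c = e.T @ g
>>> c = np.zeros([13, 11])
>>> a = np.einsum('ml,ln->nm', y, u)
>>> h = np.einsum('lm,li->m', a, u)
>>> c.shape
(13, 11)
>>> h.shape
(37,)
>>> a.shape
(5, 37)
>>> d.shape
(5, 5)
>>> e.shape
(11, 13, 11, 37)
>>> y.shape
(37, 5)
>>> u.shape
(5, 5)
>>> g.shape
(11, 37)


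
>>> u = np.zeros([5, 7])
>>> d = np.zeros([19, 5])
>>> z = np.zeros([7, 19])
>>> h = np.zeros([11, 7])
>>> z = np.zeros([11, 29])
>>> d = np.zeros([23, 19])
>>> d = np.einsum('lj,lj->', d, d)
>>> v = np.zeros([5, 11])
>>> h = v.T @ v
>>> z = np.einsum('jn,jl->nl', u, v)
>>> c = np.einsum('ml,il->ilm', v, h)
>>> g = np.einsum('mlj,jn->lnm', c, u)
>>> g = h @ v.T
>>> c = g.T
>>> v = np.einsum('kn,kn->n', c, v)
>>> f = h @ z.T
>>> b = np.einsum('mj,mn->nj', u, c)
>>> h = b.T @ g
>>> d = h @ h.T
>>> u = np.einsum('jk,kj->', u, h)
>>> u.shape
()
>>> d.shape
(7, 7)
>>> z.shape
(7, 11)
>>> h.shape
(7, 5)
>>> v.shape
(11,)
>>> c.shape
(5, 11)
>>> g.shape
(11, 5)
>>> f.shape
(11, 7)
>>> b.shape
(11, 7)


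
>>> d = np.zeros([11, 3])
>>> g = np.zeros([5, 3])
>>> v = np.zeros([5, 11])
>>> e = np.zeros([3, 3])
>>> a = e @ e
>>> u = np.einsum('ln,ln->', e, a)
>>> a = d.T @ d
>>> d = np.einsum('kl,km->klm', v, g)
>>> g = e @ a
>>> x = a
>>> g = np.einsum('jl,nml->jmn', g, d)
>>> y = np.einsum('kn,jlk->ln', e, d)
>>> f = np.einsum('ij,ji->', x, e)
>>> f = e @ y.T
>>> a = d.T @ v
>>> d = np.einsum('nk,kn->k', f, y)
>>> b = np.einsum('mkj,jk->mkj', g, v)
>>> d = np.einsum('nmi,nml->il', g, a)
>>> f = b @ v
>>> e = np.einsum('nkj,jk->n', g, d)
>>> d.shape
(5, 11)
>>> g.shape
(3, 11, 5)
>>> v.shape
(5, 11)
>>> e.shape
(3,)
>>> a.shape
(3, 11, 11)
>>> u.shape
()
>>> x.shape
(3, 3)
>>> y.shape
(11, 3)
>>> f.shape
(3, 11, 11)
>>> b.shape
(3, 11, 5)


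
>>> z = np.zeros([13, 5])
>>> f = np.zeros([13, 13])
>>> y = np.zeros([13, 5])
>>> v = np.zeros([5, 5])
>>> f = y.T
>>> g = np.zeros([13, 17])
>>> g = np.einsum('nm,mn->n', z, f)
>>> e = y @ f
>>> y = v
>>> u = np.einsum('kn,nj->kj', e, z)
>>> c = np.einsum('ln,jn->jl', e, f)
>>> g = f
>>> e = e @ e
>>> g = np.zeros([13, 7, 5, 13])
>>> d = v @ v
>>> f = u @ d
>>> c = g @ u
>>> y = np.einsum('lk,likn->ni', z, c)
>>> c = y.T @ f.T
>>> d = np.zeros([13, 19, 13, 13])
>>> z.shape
(13, 5)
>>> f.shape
(13, 5)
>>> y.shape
(5, 7)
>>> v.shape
(5, 5)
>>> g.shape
(13, 7, 5, 13)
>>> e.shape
(13, 13)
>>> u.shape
(13, 5)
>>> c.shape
(7, 13)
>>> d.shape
(13, 19, 13, 13)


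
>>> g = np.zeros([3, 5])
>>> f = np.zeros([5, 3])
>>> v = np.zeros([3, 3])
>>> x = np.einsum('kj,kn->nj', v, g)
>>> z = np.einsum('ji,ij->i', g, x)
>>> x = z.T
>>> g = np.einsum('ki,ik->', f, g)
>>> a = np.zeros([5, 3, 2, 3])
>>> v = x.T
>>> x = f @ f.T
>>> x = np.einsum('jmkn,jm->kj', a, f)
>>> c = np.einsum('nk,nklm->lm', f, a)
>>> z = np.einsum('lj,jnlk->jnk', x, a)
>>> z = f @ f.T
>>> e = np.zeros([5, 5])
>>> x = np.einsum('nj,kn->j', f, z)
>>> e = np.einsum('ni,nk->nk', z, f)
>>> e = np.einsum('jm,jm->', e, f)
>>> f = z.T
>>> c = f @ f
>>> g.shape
()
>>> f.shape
(5, 5)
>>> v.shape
(5,)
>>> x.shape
(3,)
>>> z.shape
(5, 5)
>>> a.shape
(5, 3, 2, 3)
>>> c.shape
(5, 5)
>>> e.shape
()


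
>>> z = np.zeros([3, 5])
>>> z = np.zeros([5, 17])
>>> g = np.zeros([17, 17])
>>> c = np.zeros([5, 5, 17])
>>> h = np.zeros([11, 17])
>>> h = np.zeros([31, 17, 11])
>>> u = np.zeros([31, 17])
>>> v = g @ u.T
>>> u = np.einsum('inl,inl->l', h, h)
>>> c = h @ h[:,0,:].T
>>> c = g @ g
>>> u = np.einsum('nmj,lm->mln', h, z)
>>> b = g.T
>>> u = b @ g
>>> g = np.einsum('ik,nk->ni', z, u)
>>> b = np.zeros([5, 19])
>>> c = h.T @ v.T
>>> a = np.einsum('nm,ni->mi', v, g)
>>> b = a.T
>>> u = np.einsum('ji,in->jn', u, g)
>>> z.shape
(5, 17)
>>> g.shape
(17, 5)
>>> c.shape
(11, 17, 17)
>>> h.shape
(31, 17, 11)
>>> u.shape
(17, 5)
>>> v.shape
(17, 31)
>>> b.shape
(5, 31)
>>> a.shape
(31, 5)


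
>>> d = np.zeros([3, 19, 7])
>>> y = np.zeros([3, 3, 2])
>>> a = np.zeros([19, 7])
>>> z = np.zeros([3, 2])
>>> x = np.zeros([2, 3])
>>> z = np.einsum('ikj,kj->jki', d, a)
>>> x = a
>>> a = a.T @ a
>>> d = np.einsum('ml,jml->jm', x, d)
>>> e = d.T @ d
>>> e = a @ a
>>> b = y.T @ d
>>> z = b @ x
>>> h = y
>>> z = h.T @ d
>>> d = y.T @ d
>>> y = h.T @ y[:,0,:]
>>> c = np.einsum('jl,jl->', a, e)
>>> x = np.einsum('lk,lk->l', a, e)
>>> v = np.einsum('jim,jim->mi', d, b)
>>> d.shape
(2, 3, 19)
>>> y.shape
(2, 3, 2)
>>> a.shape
(7, 7)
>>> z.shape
(2, 3, 19)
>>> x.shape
(7,)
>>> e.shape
(7, 7)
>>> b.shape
(2, 3, 19)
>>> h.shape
(3, 3, 2)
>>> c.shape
()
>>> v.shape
(19, 3)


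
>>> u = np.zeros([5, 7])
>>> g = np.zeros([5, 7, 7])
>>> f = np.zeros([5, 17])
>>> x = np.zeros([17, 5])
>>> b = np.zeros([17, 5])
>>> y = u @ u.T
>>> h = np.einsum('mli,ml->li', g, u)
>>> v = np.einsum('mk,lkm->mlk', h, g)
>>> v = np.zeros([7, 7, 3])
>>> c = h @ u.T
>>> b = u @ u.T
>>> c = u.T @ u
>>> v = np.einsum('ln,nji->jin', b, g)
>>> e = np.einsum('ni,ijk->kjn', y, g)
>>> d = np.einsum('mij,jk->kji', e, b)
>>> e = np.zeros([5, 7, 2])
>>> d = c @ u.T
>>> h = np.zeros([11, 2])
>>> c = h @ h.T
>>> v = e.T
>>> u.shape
(5, 7)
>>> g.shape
(5, 7, 7)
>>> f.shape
(5, 17)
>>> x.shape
(17, 5)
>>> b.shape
(5, 5)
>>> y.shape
(5, 5)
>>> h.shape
(11, 2)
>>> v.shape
(2, 7, 5)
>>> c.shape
(11, 11)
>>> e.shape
(5, 7, 2)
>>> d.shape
(7, 5)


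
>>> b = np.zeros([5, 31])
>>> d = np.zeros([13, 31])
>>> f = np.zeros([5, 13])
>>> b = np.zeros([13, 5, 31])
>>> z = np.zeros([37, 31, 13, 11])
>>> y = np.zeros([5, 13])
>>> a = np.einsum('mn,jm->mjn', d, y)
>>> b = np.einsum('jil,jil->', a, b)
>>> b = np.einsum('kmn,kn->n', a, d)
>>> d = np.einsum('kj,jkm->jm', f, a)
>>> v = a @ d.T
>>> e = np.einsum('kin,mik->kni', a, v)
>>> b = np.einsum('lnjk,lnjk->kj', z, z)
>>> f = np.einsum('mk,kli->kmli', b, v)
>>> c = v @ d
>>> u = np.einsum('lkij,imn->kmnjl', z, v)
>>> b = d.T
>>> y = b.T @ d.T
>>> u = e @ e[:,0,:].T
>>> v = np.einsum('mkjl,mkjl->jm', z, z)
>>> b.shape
(31, 13)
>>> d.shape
(13, 31)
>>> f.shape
(13, 11, 5, 13)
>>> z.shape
(37, 31, 13, 11)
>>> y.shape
(13, 13)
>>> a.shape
(13, 5, 31)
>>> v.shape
(13, 37)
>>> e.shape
(13, 31, 5)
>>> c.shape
(13, 5, 31)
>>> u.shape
(13, 31, 13)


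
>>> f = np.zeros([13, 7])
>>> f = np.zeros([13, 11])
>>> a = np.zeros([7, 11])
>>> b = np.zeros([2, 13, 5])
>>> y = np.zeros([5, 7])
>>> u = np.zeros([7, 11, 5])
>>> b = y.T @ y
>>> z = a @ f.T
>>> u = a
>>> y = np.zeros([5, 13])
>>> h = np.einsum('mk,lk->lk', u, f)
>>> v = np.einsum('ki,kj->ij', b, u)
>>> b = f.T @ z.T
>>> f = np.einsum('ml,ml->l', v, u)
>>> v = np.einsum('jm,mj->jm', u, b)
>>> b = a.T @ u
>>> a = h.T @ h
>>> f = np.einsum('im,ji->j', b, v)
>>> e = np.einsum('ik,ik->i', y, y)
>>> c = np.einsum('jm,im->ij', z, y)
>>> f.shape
(7,)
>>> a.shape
(11, 11)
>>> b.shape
(11, 11)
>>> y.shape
(5, 13)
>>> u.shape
(7, 11)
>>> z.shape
(7, 13)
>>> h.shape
(13, 11)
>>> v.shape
(7, 11)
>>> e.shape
(5,)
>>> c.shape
(5, 7)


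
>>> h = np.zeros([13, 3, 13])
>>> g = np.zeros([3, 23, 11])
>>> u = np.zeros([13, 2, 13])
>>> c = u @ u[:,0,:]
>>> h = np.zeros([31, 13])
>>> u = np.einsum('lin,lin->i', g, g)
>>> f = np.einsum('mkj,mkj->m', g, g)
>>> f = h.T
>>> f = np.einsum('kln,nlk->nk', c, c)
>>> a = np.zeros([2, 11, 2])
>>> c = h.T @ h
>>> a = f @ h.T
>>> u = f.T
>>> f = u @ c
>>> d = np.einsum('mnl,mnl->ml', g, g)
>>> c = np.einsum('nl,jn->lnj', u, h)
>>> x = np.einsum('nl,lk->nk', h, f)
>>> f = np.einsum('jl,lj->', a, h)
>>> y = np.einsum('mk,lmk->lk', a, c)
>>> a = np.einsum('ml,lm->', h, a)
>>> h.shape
(31, 13)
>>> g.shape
(3, 23, 11)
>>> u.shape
(13, 13)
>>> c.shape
(13, 13, 31)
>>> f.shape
()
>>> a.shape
()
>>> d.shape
(3, 11)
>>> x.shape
(31, 13)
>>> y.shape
(13, 31)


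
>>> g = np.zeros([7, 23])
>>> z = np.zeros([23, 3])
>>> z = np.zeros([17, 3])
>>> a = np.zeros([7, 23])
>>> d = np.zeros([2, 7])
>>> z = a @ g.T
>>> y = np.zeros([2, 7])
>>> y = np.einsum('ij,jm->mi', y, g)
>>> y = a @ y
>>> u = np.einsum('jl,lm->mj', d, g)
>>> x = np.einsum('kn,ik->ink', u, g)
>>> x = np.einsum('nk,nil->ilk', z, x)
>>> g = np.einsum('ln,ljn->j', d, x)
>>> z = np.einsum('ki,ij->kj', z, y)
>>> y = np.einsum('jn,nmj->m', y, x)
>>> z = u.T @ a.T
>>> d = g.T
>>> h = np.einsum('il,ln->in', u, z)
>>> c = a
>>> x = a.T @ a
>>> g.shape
(23,)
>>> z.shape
(2, 7)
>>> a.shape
(7, 23)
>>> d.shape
(23,)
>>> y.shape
(23,)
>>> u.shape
(23, 2)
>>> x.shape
(23, 23)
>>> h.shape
(23, 7)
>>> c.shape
(7, 23)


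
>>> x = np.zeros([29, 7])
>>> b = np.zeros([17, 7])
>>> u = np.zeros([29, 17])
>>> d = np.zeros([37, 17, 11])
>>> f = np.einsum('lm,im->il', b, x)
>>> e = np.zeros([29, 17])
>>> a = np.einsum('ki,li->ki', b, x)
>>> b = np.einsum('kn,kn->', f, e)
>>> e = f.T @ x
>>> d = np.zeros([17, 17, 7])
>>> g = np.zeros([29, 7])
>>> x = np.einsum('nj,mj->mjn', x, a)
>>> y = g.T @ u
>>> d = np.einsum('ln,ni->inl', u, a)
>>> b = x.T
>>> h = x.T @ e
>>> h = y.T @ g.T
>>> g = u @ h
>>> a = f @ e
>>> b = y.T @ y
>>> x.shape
(17, 7, 29)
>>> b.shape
(17, 17)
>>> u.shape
(29, 17)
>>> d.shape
(7, 17, 29)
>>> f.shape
(29, 17)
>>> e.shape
(17, 7)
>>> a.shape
(29, 7)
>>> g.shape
(29, 29)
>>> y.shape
(7, 17)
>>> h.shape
(17, 29)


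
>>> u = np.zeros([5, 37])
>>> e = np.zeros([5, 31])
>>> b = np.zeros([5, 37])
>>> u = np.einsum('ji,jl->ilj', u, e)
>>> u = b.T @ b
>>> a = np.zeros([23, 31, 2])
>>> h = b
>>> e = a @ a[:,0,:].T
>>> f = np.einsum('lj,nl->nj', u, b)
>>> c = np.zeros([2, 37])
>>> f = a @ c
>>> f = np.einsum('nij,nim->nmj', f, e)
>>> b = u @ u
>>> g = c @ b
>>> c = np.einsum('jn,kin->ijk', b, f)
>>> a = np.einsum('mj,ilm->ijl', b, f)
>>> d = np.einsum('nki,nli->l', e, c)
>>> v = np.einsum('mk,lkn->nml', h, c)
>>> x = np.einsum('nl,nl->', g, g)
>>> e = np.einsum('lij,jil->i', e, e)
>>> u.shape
(37, 37)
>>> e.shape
(31,)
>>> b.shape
(37, 37)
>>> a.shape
(23, 37, 23)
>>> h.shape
(5, 37)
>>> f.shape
(23, 23, 37)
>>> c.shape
(23, 37, 23)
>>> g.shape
(2, 37)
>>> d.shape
(37,)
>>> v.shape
(23, 5, 23)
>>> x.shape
()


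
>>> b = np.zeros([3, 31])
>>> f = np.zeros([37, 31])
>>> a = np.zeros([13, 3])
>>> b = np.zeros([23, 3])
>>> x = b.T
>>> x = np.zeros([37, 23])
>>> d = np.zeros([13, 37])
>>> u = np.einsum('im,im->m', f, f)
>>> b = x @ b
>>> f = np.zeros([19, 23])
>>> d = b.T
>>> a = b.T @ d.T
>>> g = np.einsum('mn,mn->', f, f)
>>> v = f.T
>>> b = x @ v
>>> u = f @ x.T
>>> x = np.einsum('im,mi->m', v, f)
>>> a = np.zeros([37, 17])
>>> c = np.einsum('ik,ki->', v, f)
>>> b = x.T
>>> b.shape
(19,)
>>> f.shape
(19, 23)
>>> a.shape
(37, 17)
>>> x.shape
(19,)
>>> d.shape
(3, 37)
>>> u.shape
(19, 37)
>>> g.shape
()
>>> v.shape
(23, 19)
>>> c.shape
()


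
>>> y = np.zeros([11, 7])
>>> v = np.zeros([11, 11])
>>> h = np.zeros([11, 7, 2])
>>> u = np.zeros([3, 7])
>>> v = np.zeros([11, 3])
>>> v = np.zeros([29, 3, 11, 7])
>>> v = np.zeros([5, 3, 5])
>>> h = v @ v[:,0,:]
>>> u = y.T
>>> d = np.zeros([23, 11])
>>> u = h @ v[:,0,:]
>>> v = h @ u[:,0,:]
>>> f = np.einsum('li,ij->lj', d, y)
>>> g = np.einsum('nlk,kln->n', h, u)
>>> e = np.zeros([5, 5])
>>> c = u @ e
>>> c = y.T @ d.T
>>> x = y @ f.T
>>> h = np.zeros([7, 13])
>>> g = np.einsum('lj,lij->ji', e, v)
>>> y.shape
(11, 7)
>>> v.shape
(5, 3, 5)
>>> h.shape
(7, 13)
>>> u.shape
(5, 3, 5)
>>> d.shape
(23, 11)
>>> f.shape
(23, 7)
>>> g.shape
(5, 3)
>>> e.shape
(5, 5)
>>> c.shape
(7, 23)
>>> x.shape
(11, 23)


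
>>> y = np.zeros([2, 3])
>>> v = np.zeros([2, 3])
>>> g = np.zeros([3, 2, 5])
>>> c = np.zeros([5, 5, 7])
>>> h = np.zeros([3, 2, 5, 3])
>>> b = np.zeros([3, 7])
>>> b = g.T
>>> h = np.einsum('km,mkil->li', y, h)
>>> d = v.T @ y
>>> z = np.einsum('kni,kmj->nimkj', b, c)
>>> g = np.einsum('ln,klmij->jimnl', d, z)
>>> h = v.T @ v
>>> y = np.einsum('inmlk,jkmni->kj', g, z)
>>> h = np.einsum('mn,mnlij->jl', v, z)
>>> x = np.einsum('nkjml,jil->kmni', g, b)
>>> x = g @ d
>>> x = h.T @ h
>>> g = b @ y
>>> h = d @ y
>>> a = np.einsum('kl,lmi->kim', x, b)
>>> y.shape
(3, 2)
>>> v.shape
(2, 3)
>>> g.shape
(5, 2, 2)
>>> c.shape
(5, 5, 7)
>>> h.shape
(3, 2)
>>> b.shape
(5, 2, 3)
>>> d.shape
(3, 3)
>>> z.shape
(2, 3, 5, 5, 7)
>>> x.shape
(5, 5)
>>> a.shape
(5, 3, 2)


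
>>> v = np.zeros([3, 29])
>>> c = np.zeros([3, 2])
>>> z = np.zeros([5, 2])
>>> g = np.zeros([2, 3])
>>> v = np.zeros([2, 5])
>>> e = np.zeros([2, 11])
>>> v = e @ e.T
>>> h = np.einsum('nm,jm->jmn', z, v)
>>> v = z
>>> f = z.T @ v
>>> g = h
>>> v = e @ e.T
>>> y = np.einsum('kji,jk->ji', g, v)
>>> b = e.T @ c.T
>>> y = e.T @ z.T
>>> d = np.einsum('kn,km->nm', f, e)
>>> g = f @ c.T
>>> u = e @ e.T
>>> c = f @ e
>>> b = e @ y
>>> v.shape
(2, 2)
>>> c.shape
(2, 11)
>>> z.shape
(5, 2)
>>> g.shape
(2, 3)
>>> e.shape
(2, 11)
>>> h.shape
(2, 2, 5)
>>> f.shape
(2, 2)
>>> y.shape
(11, 5)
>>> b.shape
(2, 5)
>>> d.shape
(2, 11)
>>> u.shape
(2, 2)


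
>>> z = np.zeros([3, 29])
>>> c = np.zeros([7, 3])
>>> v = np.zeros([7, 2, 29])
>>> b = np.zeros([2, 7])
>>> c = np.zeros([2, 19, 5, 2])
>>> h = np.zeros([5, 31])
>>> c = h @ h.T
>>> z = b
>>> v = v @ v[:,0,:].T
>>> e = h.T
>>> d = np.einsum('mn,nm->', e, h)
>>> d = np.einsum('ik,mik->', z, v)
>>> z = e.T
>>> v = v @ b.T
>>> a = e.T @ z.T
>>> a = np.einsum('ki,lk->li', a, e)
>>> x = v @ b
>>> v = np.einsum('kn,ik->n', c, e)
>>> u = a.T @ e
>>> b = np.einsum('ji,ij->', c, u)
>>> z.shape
(5, 31)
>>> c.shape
(5, 5)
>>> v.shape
(5,)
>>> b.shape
()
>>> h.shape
(5, 31)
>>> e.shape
(31, 5)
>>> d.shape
()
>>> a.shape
(31, 5)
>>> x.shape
(7, 2, 7)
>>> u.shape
(5, 5)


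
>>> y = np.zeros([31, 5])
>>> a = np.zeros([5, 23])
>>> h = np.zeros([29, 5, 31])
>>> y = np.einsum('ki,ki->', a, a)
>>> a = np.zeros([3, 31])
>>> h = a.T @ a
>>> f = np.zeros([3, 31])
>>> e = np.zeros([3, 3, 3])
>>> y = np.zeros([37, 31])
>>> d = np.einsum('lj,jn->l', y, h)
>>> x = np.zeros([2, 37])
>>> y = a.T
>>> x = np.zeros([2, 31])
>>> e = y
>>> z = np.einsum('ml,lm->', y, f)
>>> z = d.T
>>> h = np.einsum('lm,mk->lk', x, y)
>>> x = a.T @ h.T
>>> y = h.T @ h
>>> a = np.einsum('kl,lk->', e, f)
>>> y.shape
(3, 3)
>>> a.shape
()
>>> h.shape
(2, 3)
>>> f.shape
(3, 31)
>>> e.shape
(31, 3)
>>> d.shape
(37,)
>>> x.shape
(31, 2)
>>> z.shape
(37,)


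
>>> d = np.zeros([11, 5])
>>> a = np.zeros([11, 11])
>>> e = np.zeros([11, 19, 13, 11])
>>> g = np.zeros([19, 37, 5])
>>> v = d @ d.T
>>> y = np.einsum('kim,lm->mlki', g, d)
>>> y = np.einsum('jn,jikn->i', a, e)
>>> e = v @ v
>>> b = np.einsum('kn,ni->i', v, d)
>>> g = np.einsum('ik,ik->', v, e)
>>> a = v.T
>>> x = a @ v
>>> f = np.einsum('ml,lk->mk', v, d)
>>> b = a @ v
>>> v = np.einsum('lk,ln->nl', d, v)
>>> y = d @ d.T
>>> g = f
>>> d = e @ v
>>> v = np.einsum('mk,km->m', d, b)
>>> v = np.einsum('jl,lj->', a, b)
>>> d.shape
(11, 11)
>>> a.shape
(11, 11)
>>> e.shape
(11, 11)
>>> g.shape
(11, 5)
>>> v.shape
()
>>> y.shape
(11, 11)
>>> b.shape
(11, 11)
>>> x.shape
(11, 11)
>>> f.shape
(11, 5)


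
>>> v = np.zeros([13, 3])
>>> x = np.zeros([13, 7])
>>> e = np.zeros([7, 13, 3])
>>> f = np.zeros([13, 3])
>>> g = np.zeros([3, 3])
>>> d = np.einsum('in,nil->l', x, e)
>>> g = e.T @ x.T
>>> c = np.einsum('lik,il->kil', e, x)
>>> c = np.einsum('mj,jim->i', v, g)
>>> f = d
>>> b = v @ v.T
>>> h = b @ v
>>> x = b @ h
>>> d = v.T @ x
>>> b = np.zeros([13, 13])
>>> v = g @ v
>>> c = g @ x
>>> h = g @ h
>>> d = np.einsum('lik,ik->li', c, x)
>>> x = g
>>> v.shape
(3, 13, 3)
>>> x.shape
(3, 13, 13)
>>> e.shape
(7, 13, 3)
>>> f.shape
(3,)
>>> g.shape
(3, 13, 13)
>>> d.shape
(3, 13)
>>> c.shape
(3, 13, 3)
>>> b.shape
(13, 13)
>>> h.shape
(3, 13, 3)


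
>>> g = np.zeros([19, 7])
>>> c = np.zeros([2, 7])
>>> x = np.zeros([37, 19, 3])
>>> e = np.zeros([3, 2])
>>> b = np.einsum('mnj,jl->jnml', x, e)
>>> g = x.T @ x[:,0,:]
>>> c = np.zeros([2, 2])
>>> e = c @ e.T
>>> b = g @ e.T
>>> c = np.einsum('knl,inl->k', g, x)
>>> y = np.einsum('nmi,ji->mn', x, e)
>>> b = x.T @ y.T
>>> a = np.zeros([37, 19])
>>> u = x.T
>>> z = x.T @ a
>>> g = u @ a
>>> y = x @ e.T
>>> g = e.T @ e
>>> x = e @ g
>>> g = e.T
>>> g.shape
(3, 2)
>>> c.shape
(3,)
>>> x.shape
(2, 3)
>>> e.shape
(2, 3)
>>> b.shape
(3, 19, 19)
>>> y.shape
(37, 19, 2)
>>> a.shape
(37, 19)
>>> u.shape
(3, 19, 37)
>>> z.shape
(3, 19, 19)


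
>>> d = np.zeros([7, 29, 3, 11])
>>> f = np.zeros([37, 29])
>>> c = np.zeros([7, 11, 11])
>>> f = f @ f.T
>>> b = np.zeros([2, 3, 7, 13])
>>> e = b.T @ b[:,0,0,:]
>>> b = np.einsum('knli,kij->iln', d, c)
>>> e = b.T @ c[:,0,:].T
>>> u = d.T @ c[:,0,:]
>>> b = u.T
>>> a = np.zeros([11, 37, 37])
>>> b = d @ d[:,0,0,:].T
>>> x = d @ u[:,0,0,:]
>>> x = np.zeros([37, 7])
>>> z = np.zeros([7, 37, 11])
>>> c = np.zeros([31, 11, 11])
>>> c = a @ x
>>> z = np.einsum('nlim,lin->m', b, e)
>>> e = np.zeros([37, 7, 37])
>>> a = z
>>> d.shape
(7, 29, 3, 11)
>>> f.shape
(37, 37)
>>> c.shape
(11, 37, 7)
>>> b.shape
(7, 29, 3, 7)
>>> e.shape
(37, 7, 37)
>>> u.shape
(11, 3, 29, 11)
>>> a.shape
(7,)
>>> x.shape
(37, 7)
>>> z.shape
(7,)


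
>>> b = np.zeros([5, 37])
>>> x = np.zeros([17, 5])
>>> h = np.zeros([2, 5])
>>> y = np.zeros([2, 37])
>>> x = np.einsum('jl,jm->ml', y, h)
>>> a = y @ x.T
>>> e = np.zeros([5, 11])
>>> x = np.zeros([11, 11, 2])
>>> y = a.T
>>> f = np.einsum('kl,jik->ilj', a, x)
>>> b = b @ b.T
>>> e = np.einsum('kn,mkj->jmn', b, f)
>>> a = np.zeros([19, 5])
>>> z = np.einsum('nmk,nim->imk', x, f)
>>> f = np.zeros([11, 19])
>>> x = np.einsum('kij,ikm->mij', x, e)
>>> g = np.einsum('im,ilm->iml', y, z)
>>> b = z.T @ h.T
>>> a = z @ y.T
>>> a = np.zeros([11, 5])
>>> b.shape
(2, 11, 2)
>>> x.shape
(5, 11, 2)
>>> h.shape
(2, 5)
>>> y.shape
(5, 2)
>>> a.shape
(11, 5)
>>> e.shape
(11, 11, 5)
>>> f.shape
(11, 19)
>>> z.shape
(5, 11, 2)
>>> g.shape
(5, 2, 11)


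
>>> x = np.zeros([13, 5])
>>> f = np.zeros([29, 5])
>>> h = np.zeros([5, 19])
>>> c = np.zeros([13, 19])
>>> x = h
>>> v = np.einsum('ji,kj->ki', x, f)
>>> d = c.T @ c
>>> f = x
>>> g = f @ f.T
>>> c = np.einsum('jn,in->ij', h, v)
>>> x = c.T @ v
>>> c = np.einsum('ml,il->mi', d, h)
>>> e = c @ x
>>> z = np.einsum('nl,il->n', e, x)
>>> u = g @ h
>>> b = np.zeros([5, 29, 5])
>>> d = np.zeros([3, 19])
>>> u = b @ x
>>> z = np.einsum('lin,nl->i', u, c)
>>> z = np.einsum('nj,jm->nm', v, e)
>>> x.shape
(5, 19)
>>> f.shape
(5, 19)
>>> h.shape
(5, 19)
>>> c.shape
(19, 5)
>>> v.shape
(29, 19)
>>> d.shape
(3, 19)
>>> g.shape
(5, 5)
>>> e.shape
(19, 19)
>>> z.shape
(29, 19)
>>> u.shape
(5, 29, 19)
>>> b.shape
(5, 29, 5)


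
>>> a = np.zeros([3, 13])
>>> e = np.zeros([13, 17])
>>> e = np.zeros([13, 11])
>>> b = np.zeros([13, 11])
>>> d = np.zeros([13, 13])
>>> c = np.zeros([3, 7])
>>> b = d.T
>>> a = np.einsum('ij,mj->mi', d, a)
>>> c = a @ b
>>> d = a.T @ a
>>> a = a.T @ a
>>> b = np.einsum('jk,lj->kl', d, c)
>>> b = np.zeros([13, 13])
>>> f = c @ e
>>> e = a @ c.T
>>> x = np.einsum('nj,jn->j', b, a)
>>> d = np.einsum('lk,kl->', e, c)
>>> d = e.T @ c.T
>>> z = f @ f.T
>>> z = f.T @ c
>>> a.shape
(13, 13)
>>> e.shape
(13, 3)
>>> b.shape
(13, 13)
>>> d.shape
(3, 3)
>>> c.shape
(3, 13)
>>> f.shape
(3, 11)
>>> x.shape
(13,)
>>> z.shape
(11, 13)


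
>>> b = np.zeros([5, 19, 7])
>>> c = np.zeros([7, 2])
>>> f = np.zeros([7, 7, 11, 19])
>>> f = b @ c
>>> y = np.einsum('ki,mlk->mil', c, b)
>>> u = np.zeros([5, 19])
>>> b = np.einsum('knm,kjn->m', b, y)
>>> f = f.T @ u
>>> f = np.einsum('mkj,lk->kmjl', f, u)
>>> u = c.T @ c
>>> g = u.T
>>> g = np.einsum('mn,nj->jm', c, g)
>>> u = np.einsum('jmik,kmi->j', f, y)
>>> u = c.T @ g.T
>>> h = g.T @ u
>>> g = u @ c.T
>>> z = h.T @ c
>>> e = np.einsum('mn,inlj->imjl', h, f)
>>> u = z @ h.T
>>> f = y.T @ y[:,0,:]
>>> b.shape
(7,)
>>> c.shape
(7, 2)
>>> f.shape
(19, 2, 19)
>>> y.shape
(5, 2, 19)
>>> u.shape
(2, 7)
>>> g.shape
(2, 7)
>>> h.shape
(7, 2)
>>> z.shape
(2, 2)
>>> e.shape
(19, 7, 5, 19)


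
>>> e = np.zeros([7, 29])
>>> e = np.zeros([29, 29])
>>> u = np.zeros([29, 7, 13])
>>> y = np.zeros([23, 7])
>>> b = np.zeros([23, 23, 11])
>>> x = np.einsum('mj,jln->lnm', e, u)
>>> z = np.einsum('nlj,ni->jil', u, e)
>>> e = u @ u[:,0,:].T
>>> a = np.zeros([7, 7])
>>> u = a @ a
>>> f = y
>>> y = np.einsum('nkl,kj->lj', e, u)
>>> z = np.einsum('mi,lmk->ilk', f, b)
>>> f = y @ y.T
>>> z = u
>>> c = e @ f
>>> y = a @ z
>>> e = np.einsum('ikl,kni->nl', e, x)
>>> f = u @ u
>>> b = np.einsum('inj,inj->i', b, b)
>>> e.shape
(13, 29)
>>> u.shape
(7, 7)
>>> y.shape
(7, 7)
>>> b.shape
(23,)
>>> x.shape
(7, 13, 29)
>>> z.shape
(7, 7)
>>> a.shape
(7, 7)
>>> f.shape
(7, 7)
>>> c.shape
(29, 7, 29)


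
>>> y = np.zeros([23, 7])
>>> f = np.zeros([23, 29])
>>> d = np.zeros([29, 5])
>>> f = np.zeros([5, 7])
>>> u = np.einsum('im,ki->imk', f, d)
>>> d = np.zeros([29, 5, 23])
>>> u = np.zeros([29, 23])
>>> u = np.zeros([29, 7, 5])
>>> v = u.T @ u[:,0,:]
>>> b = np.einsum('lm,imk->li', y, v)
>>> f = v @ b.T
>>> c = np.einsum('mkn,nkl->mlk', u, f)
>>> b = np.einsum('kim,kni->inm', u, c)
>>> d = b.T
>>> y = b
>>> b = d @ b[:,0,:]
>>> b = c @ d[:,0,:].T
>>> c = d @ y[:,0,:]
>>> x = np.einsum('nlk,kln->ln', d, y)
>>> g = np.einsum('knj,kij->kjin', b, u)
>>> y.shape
(7, 23, 5)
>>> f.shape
(5, 7, 23)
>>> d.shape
(5, 23, 7)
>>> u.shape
(29, 7, 5)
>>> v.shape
(5, 7, 5)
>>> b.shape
(29, 23, 5)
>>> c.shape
(5, 23, 5)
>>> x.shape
(23, 5)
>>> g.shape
(29, 5, 7, 23)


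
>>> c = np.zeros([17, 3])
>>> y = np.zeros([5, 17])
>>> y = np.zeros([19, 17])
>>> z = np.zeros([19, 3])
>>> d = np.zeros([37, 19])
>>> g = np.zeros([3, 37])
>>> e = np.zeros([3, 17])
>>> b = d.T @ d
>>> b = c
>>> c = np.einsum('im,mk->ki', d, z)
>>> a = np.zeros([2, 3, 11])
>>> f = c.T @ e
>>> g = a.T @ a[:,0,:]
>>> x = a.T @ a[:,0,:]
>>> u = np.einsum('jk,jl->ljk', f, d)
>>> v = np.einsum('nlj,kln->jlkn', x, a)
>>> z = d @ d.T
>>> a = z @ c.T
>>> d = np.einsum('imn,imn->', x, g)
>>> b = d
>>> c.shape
(3, 37)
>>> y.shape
(19, 17)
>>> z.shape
(37, 37)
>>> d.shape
()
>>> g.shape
(11, 3, 11)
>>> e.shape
(3, 17)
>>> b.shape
()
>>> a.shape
(37, 3)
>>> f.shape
(37, 17)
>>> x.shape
(11, 3, 11)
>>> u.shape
(19, 37, 17)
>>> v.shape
(11, 3, 2, 11)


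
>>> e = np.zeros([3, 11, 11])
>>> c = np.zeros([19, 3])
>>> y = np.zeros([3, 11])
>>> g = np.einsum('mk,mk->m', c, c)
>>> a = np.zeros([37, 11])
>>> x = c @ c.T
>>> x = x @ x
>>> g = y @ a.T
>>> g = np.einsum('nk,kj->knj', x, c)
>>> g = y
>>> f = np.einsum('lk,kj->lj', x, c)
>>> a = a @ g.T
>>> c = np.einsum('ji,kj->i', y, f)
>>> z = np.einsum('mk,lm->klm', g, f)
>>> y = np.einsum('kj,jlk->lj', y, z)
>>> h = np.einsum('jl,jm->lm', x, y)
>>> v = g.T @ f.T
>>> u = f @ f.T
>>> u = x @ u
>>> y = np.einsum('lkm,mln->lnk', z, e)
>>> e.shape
(3, 11, 11)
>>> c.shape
(11,)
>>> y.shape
(11, 11, 19)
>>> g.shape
(3, 11)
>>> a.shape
(37, 3)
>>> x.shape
(19, 19)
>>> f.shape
(19, 3)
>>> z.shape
(11, 19, 3)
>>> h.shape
(19, 11)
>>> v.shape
(11, 19)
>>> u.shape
(19, 19)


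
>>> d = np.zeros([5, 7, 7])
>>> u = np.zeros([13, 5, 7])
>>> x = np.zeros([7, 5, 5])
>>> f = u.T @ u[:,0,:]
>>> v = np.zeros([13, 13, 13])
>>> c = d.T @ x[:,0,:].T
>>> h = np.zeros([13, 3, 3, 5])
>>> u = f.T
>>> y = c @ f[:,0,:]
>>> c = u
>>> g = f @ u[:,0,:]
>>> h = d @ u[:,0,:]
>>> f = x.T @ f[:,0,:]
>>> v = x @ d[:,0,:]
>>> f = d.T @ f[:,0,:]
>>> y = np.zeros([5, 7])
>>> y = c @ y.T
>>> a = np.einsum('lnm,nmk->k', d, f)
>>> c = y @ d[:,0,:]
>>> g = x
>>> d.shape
(5, 7, 7)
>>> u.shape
(7, 5, 7)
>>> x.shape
(7, 5, 5)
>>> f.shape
(7, 7, 7)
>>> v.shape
(7, 5, 7)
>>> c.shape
(7, 5, 7)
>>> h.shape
(5, 7, 7)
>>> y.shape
(7, 5, 5)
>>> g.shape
(7, 5, 5)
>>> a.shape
(7,)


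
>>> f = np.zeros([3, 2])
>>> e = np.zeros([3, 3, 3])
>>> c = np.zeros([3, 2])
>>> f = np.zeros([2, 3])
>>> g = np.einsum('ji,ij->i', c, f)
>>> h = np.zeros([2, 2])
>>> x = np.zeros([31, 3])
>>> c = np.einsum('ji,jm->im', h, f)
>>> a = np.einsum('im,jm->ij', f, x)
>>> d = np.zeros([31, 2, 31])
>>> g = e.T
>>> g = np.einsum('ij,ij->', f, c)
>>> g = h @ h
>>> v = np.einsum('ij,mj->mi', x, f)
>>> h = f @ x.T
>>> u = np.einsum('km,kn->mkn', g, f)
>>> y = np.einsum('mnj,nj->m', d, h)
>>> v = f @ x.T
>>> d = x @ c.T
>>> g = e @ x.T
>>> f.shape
(2, 3)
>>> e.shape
(3, 3, 3)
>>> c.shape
(2, 3)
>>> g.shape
(3, 3, 31)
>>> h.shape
(2, 31)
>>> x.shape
(31, 3)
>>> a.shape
(2, 31)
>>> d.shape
(31, 2)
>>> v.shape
(2, 31)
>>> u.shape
(2, 2, 3)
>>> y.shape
(31,)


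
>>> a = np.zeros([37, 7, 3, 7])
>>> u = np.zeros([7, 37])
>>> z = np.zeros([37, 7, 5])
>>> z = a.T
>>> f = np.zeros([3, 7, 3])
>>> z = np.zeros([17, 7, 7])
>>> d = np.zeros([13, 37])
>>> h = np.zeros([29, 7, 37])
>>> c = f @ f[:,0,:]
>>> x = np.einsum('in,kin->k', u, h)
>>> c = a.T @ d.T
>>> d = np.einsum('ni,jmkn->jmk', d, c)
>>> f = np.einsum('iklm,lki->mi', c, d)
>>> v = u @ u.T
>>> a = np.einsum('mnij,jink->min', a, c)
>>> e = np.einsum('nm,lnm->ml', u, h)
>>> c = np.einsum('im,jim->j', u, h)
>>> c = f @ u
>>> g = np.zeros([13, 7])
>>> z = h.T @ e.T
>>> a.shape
(37, 3, 7)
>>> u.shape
(7, 37)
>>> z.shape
(37, 7, 37)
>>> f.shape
(13, 7)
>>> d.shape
(7, 3, 7)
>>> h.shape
(29, 7, 37)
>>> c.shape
(13, 37)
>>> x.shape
(29,)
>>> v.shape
(7, 7)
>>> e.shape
(37, 29)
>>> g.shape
(13, 7)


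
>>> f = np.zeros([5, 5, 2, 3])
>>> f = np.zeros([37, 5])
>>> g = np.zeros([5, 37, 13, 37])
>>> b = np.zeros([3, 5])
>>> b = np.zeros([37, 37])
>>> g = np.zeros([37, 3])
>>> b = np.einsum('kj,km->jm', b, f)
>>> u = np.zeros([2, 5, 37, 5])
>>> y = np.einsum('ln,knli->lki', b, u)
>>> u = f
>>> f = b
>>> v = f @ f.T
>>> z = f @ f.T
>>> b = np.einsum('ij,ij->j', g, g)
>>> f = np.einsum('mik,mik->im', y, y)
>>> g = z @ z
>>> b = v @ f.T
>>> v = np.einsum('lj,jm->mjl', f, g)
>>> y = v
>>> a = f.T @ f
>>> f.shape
(2, 37)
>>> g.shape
(37, 37)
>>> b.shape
(37, 2)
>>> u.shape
(37, 5)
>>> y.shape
(37, 37, 2)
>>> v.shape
(37, 37, 2)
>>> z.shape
(37, 37)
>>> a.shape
(37, 37)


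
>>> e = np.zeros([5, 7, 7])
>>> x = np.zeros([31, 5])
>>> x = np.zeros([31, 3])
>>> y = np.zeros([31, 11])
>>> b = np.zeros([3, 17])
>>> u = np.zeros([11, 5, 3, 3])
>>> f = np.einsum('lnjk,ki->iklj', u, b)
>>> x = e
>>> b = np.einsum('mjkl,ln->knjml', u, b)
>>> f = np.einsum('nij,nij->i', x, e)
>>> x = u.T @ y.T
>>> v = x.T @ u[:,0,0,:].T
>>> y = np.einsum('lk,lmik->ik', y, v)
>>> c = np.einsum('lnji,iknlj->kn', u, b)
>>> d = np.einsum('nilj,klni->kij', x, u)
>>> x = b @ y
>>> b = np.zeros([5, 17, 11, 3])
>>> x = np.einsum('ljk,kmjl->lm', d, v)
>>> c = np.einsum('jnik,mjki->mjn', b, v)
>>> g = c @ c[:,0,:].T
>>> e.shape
(5, 7, 7)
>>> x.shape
(11, 5)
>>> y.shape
(3, 11)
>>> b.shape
(5, 17, 11, 3)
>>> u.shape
(11, 5, 3, 3)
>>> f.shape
(7,)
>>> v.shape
(31, 5, 3, 11)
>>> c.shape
(31, 5, 17)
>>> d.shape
(11, 3, 31)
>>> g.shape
(31, 5, 31)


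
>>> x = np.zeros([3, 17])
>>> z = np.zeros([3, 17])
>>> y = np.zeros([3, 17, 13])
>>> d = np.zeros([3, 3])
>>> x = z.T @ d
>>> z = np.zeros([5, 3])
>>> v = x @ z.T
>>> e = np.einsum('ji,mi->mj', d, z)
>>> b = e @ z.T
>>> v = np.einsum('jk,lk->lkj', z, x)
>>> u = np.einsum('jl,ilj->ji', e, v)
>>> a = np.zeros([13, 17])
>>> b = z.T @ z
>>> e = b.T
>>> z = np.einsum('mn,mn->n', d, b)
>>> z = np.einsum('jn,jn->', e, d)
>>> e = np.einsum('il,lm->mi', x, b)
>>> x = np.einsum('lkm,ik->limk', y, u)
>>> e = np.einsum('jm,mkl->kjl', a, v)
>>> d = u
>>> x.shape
(3, 5, 13, 17)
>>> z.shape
()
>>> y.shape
(3, 17, 13)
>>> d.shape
(5, 17)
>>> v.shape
(17, 3, 5)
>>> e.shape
(3, 13, 5)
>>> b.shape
(3, 3)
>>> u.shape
(5, 17)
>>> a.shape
(13, 17)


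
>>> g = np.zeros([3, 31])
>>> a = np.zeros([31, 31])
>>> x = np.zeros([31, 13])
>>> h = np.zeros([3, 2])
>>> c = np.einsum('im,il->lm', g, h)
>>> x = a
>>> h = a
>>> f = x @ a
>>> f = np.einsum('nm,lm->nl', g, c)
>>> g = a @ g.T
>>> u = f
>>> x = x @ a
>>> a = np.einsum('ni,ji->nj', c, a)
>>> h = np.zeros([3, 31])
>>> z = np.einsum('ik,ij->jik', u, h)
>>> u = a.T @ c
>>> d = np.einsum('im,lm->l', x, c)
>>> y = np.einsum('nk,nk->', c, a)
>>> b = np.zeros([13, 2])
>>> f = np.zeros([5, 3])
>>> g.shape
(31, 3)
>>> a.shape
(2, 31)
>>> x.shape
(31, 31)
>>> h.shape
(3, 31)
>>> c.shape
(2, 31)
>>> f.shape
(5, 3)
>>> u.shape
(31, 31)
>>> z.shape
(31, 3, 2)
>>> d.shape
(2,)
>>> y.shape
()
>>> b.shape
(13, 2)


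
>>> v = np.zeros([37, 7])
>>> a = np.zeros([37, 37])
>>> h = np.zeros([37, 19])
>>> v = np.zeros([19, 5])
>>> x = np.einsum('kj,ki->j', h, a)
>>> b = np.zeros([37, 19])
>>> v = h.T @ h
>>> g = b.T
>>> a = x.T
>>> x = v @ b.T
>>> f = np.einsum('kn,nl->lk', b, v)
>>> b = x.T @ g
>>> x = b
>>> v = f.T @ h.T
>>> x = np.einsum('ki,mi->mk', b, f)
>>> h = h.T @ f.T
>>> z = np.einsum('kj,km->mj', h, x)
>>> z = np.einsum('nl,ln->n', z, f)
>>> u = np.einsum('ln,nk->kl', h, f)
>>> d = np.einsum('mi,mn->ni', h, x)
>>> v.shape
(37, 37)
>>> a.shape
(19,)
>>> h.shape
(19, 19)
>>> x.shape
(19, 37)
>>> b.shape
(37, 37)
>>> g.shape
(19, 37)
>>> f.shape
(19, 37)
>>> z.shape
(37,)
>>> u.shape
(37, 19)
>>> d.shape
(37, 19)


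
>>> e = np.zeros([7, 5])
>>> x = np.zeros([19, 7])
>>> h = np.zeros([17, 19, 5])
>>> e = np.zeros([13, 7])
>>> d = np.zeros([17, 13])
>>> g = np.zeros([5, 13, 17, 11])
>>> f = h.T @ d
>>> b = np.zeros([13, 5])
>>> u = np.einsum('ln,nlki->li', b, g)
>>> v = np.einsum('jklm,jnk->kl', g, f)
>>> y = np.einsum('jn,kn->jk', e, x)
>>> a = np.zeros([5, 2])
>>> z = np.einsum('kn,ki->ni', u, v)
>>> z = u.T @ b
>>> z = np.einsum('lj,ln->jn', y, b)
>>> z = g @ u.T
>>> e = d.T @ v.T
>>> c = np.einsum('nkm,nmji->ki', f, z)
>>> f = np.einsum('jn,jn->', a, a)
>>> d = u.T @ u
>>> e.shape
(13, 13)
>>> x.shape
(19, 7)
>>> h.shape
(17, 19, 5)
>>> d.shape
(11, 11)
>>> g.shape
(5, 13, 17, 11)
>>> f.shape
()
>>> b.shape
(13, 5)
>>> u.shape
(13, 11)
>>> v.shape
(13, 17)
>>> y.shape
(13, 19)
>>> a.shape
(5, 2)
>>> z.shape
(5, 13, 17, 13)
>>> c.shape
(19, 13)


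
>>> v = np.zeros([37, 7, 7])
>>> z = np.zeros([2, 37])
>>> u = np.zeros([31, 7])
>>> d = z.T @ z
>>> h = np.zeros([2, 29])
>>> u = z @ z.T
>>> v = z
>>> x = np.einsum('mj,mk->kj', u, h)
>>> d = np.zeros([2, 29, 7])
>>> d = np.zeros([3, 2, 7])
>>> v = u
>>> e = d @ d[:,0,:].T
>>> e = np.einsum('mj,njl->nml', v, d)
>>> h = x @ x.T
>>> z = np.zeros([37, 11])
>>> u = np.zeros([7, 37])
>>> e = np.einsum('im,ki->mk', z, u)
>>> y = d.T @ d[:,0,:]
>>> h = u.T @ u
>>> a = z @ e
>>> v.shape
(2, 2)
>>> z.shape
(37, 11)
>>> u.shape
(7, 37)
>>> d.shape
(3, 2, 7)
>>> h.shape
(37, 37)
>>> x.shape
(29, 2)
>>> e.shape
(11, 7)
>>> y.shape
(7, 2, 7)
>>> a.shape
(37, 7)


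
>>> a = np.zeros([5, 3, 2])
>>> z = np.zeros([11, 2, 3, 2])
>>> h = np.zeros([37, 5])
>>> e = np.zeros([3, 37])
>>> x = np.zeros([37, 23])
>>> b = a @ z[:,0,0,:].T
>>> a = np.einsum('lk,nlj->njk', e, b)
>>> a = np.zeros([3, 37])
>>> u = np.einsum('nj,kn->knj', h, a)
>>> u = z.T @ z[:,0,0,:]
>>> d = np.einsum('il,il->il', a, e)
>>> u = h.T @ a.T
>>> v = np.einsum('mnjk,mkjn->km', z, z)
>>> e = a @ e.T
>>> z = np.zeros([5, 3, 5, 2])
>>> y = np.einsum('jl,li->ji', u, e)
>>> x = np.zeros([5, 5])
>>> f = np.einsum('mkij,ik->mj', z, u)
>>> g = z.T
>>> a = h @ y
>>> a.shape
(37, 3)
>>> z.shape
(5, 3, 5, 2)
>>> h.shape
(37, 5)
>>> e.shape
(3, 3)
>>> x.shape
(5, 5)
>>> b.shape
(5, 3, 11)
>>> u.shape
(5, 3)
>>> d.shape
(3, 37)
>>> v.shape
(2, 11)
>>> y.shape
(5, 3)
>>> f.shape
(5, 2)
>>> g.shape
(2, 5, 3, 5)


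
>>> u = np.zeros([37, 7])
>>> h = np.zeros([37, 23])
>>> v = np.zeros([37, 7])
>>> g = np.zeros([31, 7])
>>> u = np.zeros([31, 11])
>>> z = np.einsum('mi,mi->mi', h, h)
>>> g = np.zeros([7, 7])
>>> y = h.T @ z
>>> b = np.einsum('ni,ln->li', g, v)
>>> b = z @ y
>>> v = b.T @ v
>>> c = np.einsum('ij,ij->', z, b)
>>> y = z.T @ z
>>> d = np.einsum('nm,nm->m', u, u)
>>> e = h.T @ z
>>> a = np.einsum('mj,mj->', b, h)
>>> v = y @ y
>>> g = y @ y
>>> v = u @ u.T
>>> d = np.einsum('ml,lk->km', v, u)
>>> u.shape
(31, 11)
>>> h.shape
(37, 23)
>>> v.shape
(31, 31)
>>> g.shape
(23, 23)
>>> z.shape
(37, 23)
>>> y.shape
(23, 23)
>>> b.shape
(37, 23)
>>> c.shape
()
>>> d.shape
(11, 31)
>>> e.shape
(23, 23)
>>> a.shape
()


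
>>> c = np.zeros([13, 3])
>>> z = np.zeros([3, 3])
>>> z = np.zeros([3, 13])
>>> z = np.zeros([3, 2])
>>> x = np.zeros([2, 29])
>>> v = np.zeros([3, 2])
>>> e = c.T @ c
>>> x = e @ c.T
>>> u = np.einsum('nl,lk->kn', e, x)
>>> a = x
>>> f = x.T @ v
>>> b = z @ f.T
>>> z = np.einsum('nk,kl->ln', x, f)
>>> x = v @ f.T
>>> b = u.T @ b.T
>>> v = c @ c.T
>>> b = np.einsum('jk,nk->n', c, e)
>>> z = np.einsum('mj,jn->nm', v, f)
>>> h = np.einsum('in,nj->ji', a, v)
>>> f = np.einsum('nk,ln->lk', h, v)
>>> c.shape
(13, 3)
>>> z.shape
(2, 13)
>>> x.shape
(3, 13)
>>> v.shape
(13, 13)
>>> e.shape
(3, 3)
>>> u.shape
(13, 3)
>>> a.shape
(3, 13)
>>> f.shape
(13, 3)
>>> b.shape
(3,)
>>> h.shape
(13, 3)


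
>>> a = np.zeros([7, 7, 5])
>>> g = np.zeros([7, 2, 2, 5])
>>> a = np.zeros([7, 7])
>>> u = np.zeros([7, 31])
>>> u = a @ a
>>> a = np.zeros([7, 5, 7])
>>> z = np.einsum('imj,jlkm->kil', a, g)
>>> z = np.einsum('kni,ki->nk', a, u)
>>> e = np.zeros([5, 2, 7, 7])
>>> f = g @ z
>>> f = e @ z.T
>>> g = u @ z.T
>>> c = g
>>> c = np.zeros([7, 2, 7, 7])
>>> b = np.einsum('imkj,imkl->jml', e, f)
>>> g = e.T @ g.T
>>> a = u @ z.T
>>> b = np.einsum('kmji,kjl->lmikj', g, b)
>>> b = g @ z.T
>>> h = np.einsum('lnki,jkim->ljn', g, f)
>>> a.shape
(7, 5)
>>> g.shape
(7, 7, 2, 7)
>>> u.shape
(7, 7)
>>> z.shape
(5, 7)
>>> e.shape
(5, 2, 7, 7)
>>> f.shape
(5, 2, 7, 5)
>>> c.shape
(7, 2, 7, 7)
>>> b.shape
(7, 7, 2, 5)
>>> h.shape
(7, 5, 7)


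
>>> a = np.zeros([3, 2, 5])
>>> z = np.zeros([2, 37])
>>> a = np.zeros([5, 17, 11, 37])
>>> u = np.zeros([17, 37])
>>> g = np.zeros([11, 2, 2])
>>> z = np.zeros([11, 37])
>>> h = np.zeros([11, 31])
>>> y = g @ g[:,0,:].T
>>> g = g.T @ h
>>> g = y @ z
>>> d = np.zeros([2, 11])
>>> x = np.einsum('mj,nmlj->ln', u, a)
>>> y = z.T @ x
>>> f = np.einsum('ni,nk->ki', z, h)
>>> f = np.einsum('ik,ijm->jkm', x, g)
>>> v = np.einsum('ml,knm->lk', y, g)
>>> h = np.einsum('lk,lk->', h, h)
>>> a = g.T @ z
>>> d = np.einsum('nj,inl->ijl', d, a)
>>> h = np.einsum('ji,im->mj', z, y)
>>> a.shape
(37, 2, 37)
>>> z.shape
(11, 37)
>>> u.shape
(17, 37)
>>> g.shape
(11, 2, 37)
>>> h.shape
(5, 11)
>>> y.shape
(37, 5)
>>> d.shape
(37, 11, 37)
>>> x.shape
(11, 5)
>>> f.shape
(2, 5, 37)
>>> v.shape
(5, 11)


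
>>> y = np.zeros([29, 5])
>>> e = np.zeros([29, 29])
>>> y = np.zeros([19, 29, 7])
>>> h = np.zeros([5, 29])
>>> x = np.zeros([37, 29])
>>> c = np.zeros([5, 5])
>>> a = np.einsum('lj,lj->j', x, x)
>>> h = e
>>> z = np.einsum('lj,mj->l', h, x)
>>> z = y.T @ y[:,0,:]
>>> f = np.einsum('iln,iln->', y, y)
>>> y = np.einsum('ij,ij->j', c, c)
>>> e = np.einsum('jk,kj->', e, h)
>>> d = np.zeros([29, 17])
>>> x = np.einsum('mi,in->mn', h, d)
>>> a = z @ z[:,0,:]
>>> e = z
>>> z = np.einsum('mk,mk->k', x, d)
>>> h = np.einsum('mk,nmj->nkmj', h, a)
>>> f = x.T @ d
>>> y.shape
(5,)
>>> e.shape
(7, 29, 7)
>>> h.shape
(7, 29, 29, 7)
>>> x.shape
(29, 17)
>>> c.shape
(5, 5)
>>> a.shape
(7, 29, 7)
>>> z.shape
(17,)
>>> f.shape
(17, 17)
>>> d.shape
(29, 17)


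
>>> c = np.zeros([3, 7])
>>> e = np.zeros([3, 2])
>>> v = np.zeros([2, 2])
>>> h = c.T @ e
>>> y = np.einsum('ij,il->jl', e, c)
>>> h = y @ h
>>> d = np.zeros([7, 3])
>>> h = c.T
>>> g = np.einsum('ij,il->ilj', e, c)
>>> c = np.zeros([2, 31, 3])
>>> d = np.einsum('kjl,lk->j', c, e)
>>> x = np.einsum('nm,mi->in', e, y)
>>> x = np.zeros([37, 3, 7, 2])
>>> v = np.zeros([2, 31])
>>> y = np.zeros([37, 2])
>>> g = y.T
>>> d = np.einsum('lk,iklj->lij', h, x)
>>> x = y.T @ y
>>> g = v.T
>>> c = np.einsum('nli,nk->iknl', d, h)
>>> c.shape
(2, 3, 7, 37)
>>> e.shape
(3, 2)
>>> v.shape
(2, 31)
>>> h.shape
(7, 3)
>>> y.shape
(37, 2)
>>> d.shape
(7, 37, 2)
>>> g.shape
(31, 2)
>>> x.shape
(2, 2)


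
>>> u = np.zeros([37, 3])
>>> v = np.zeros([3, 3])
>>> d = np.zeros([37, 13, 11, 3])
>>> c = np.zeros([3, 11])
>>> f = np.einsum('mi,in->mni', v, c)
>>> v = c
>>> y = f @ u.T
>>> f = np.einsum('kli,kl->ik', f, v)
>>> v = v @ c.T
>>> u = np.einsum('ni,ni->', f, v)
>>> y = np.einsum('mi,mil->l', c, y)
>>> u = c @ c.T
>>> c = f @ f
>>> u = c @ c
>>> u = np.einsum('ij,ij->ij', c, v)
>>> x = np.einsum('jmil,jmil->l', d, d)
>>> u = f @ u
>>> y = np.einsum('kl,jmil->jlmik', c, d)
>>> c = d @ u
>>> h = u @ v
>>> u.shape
(3, 3)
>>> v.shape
(3, 3)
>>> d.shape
(37, 13, 11, 3)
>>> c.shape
(37, 13, 11, 3)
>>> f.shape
(3, 3)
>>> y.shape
(37, 3, 13, 11, 3)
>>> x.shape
(3,)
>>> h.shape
(3, 3)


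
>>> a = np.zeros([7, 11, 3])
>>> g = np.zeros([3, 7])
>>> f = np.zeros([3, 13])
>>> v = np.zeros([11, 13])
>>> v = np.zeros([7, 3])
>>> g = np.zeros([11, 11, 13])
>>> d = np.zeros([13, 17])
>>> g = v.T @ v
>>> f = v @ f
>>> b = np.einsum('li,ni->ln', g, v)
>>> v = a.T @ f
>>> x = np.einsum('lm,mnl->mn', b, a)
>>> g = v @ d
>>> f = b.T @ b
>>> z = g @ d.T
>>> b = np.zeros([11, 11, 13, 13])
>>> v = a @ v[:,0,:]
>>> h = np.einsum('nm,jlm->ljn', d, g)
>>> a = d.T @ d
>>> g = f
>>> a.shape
(17, 17)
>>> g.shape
(7, 7)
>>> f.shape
(7, 7)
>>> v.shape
(7, 11, 13)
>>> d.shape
(13, 17)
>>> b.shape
(11, 11, 13, 13)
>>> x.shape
(7, 11)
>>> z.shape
(3, 11, 13)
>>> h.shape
(11, 3, 13)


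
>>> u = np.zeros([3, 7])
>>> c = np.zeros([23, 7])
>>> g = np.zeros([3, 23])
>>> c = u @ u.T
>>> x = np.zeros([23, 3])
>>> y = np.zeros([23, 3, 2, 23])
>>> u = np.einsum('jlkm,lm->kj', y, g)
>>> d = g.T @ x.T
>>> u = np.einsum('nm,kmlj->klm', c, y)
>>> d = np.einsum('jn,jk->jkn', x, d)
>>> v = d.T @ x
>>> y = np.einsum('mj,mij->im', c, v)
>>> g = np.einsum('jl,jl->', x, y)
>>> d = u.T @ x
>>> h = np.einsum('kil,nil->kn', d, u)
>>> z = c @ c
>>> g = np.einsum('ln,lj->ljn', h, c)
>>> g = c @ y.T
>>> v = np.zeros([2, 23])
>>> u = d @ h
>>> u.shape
(3, 2, 23)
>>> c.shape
(3, 3)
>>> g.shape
(3, 23)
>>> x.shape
(23, 3)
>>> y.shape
(23, 3)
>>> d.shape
(3, 2, 3)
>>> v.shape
(2, 23)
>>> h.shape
(3, 23)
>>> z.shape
(3, 3)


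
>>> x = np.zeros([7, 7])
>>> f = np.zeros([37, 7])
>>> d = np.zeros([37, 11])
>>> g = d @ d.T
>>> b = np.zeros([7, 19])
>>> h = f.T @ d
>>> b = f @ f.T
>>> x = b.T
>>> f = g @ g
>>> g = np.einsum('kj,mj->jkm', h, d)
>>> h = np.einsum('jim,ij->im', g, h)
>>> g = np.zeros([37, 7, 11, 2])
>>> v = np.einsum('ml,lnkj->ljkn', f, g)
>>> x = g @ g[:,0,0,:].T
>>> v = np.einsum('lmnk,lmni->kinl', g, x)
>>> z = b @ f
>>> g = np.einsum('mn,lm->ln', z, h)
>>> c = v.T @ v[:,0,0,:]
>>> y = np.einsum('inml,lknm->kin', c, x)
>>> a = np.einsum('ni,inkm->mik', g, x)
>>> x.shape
(37, 7, 11, 37)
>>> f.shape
(37, 37)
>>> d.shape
(37, 11)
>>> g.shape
(7, 37)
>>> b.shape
(37, 37)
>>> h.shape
(7, 37)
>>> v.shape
(2, 37, 11, 37)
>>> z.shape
(37, 37)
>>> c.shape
(37, 11, 37, 37)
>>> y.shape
(7, 37, 11)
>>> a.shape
(37, 37, 11)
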